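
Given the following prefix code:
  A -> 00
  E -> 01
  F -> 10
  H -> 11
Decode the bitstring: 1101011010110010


Decoding step by step:
Bits 11 -> H
Bits 01 -> E
Bits 01 -> E
Bits 10 -> F
Bits 10 -> F
Bits 11 -> H
Bits 00 -> A
Bits 10 -> F


Decoded message: HEEFFHAF


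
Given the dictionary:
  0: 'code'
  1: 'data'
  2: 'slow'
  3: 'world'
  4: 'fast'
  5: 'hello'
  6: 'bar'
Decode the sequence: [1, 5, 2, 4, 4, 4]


Look up each index in the dictionary:
  1 -> 'data'
  5 -> 'hello'
  2 -> 'slow'
  4 -> 'fast'
  4 -> 'fast'
  4 -> 'fast'

Decoded: "data hello slow fast fast fast"


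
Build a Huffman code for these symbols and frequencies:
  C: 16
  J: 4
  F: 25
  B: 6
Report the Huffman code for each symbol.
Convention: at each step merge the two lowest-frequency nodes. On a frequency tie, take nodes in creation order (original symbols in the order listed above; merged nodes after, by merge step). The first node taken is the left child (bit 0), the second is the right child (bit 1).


Huffman tree construction:
Step 1: Merge J(4) + B(6) = 10
Step 2: Merge (J+B)(10) + C(16) = 26
Step 3: Merge F(25) + ((J+B)+C)(26) = 51
Read each symbol's code off the tree from the root (left child = 0, right child = 1).

Codes:
  C: 11 (length 2)
  J: 100 (length 3)
  F: 0 (length 1)
  B: 101 (length 3)
Average code length: 87/51 = 1.7059 bits/symbol


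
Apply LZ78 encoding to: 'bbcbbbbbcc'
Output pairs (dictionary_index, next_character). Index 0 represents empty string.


LZ78 encoding steps:
Dictionary: {0: ''}
Step 1: w='' (idx 0), next='b' -> output (0, 'b'), add 'b' as idx 1
Step 2: w='b' (idx 1), next='c' -> output (1, 'c'), add 'bc' as idx 2
Step 3: w='b' (idx 1), next='b' -> output (1, 'b'), add 'bb' as idx 3
Step 4: w='bb' (idx 3), next='b' -> output (3, 'b'), add 'bbb' as idx 4
Step 5: w='' (idx 0), next='c' -> output (0, 'c'), add 'c' as idx 5
Step 6: w='c' (idx 5), end of input -> output (5, '')


Encoded: [(0, 'b'), (1, 'c'), (1, 'b'), (3, 'b'), (0, 'c'), (5, '')]


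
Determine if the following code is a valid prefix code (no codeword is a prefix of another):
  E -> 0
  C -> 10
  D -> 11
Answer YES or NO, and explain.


Checking each pair (does one codeword prefix another?):
  E='0' vs C='10': no prefix
  E='0' vs D='11': no prefix
  C='10' vs E='0': no prefix
  C='10' vs D='11': no prefix
  D='11' vs E='0': no prefix
  D='11' vs C='10': no prefix
No violation found over all pairs.

YES -- this is a valid prefix code. No codeword is a prefix of any other codeword.


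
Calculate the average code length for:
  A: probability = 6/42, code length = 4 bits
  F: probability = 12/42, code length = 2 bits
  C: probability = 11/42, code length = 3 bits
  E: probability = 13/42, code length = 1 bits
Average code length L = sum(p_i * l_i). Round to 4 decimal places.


Weighted contributions p_i * l_i:
  A: (6/42) * 4 = 24/42
  F: (12/42) * 2 = 24/42
  C: (11/42) * 3 = 33/42
  E: (13/42) * 1 = 13/42
Sum = (24 + 24 + 33 + 13)/42 = 94/42

L = 94/42 = 2.2381 bits/symbol


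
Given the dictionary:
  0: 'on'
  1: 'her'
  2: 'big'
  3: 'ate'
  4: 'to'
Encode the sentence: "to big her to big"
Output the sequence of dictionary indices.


Look up each word in the dictionary:
  'to' -> 4
  'big' -> 2
  'her' -> 1
  'to' -> 4
  'big' -> 2

Encoded: [4, 2, 1, 4, 2]


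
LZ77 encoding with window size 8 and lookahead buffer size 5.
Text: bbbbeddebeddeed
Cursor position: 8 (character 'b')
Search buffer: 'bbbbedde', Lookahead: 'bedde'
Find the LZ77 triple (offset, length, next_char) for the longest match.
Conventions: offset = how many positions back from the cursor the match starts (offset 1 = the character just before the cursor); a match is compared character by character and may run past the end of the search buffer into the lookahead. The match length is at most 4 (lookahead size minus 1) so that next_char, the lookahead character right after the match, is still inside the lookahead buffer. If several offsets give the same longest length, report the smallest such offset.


Try each offset into the search buffer:
  offset=1 (pos 7, char 'e'): match length 0
  offset=2 (pos 6, char 'd'): match length 0
  offset=3 (pos 5, char 'd'): match length 0
  offset=4 (pos 4, char 'e'): match length 0
  offset=5 (pos 3, char 'b'): match length 4
  offset=6 (pos 2, char 'b'): match length 1
  offset=7 (pos 1, char 'b'): match length 1
  offset=8 (pos 0, char 'b'): match length 1
Longest match has length 4 at offset 5.
next_char = character at position 8 + 4 = 12 -> 'e'

Best match: offset=5, length=4 (matching 'bedd' starting at position 3)
LZ77 triple: (5, 4, 'e')


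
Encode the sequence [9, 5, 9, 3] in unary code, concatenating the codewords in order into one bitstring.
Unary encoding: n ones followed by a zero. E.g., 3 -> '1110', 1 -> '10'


Encode each number as n ones followed by a terminating 0:
  9 -> 1111111110 (10 bits)
  5 -> 111110 (6 bits)
  9 -> 1111111110 (10 bits)
  3 -> 1110 (4 bits)
Total length = 10 + 6 + 10 + 4 = 30 bits.

Unary([9, 5, 9, 3]) = 111111111011111011111111101110 (30 bits)


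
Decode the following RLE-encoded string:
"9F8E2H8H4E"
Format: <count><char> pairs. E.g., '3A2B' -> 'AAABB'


Expanding each <count><char> pair:
  9F -> 'FFFFFFFFF'
  8E -> 'EEEEEEEE'
  2H -> 'HH'
  8H -> 'HHHHHHHH'
  4E -> 'EEEE'

Decoded = FFFFFFFFFEEEEEEEEHHHHHHHHHHEEEE


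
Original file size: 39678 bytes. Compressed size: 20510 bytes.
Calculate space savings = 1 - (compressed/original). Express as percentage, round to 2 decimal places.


ratio = compressed/original = 20510/39678 = 0.516911
savings = 1 - ratio = 1 - 0.516911 = 0.483089
as a percentage: 0.483089 * 100 = 48.31%

Space savings = 1 - 20510/39678 = 48.31%


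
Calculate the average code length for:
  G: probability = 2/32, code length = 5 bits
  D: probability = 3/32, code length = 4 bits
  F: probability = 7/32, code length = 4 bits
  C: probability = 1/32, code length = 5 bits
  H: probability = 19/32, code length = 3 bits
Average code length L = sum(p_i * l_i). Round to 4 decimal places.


Weighted contributions p_i * l_i:
  G: (2/32) * 5 = 10/32
  D: (3/32) * 4 = 12/32
  F: (7/32) * 4 = 28/32
  C: (1/32) * 5 = 5/32
  H: (19/32) * 3 = 57/32
Sum = (10 + 12 + 28 + 5 + 57)/32 = 112/32

L = 112/32 = 3.5000 bits/symbol


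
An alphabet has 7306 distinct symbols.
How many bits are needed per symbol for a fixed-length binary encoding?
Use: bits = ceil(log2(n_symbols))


log2(7306) = 12.8349
Bracket: 2^12 = 4096 < 7306 <= 2^13 = 8192
So ceil(log2(7306)) = 13

bits = ceil(log2(7306)) = ceil(12.8349) = 13 bits


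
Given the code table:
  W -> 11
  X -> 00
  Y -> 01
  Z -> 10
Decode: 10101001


Decoding:
10 -> Z
10 -> Z
10 -> Z
01 -> Y


Result: ZZZY


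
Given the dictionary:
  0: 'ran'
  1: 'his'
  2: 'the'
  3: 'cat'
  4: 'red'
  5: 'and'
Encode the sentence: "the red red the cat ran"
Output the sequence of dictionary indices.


Look up each word in the dictionary:
  'the' -> 2
  'red' -> 4
  'red' -> 4
  'the' -> 2
  'cat' -> 3
  'ran' -> 0

Encoded: [2, 4, 4, 2, 3, 0]


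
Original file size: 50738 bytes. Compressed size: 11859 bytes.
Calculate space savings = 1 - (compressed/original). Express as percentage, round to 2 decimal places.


ratio = compressed/original = 11859/50738 = 0.23373
savings = 1 - ratio = 1 - 0.23373 = 0.76627
as a percentage: 0.76627 * 100 = 76.63%

Space savings = 1 - 11859/50738 = 76.63%


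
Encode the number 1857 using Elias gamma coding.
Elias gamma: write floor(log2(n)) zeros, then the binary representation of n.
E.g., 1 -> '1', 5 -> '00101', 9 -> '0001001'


num_bits = floor(log2(1857)) + 1 = 11
leading_zeros = num_bits - 1 = 10
binary(1857) = 11101000001

Elias gamma(1857) = '0000000000' + '11101000001' = 000000000011101000001 (21 bits)


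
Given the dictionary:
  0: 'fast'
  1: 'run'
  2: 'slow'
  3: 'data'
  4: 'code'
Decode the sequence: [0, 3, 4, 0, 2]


Look up each index in the dictionary:
  0 -> 'fast'
  3 -> 'data'
  4 -> 'code'
  0 -> 'fast'
  2 -> 'slow'

Decoded: "fast data code fast slow"


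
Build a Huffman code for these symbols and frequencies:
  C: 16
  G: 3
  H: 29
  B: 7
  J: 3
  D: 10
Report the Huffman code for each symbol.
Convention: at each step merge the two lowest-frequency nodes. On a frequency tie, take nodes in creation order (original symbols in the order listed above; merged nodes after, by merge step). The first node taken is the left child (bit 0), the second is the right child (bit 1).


Huffman tree construction:
Step 1: Merge G(3) + J(3) = 6
Step 2: Merge (G+J)(6) + B(7) = 13
Step 3: Merge D(10) + ((G+J)+B)(13) = 23
Step 4: Merge C(16) + (D+((G+J)+B))(23) = 39
Step 5: Merge H(29) + (C+(D+((G+J)+B)))(39) = 68
Read each symbol's code off the tree from the root (left child = 0, right child = 1).

Codes:
  C: 10 (length 2)
  G: 11100 (length 5)
  H: 0 (length 1)
  B: 1111 (length 4)
  J: 11101 (length 5)
  D: 110 (length 3)
Average code length: 149/68 = 2.1912 bits/symbol


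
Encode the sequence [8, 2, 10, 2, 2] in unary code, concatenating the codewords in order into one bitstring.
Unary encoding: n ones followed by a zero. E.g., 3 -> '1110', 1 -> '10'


Encode each number as n ones followed by a terminating 0:
  8 -> 111111110 (9 bits)
  2 -> 110 (3 bits)
  10 -> 11111111110 (11 bits)
  2 -> 110 (3 bits)
  2 -> 110 (3 bits)
Total length = 9 + 3 + 11 + 3 + 3 = 29 bits.

Unary([8, 2, 10, 2, 2]) = 11111111011011111111110110110 (29 bits)


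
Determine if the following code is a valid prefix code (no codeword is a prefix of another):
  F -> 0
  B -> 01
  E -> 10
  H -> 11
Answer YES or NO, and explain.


Checking each pair (does one codeword prefix another?):
  F='0' vs B='01': prefix -- VIOLATION

NO -- this is NOT a valid prefix code. F (0) is a prefix of B (01).


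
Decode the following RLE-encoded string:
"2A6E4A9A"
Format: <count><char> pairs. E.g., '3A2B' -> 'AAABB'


Expanding each <count><char> pair:
  2A -> 'AA'
  6E -> 'EEEEEE'
  4A -> 'AAAA'
  9A -> 'AAAAAAAAA'

Decoded = AAEEEEEEAAAAAAAAAAAAA


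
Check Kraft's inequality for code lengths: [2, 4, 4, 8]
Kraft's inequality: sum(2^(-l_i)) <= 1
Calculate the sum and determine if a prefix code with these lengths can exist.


Sum = 2^(-2) + 2^(-4) + 2^(-4) + 2^(-8)
    = 0.25 + 0.0625 + 0.0625 + 0.00390625
    = 97/256 = 0.37890625
Since 0.37890625 <= 1, Kraft's inequality IS satisfied.
A prefix code with these lengths CAN exist.

Kraft sum = 0.37890625. Satisfied.


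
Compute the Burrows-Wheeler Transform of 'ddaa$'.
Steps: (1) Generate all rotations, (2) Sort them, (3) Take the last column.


Rotations (sorted):
  0: $ddaa -> last char: a
  1: a$dda -> last char: a
  2: aa$dd -> last char: d
  3: daa$d -> last char: d
  4: ddaa$ -> last char: $


BWT = aadd$


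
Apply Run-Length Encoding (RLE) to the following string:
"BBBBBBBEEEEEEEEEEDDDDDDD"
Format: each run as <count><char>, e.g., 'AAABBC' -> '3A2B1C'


Scanning runs left to right:
  i=0: run of 'B' x 7 -> '7B'
  i=7: run of 'E' x 10 -> '10E'
  i=17: run of 'D' x 7 -> '7D'

RLE = 7B10E7D


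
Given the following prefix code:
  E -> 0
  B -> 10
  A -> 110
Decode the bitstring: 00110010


Decoding step by step:
Bits 0 -> E
Bits 0 -> E
Bits 110 -> A
Bits 0 -> E
Bits 10 -> B


Decoded message: EEAEB


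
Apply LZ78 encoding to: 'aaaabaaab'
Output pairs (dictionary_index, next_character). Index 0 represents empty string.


LZ78 encoding steps:
Dictionary: {0: ''}
Step 1: w='' (idx 0), next='a' -> output (0, 'a'), add 'a' as idx 1
Step 2: w='a' (idx 1), next='a' -> output (1, 'a'), add 'aa' as idx 2
Step 3: w='a' (idx 1), next='b' -> output (1, 'b'), add 'ab' as idx 3
Step 4: w='aa' (idx 2), next='a' -> output (2, 'a'), add 'aaa' as idx 4
Step 5: w='' (idx 0), next='b' -> output (0, 'b'), add 'b' as idx 5


Encoded: [(0, 'a'), (1, 'a'), (1, 'b'), (2, 'a'), (0, 'b')]


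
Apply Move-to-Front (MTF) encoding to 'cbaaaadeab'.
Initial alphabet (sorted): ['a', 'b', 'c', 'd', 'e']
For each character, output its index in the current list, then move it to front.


MTF encoding:
'c': index 2 in ['a', 'b', 'c', 'd', 'e'] -> ['c', 'a', 'b', 'd', 'e']
'b': index 2 in ['c', 'a', 'b', 'd', 'e'] -> ['b', 'c', 'a', 'd', 'e']
'a': index 2 in ['b', 'c', 'a', 'd', 'e'] -> ['a', 'b', 'c', 'd', 'e']
'a': index 0 in ['a', 'b', 'c', 'd', 'e'] -> ['a', 'b', 'c', 'd', 'e']
'a': index 0 in ['a', 'b', 'c', 'd', 'e'] -> ['a', 'b', 'c', 'd', 'e']
'a': index 0 in ['a', 'b', 'c', 'd', 'e'] -> ['a', 'b', 'c', 'd', 'e']
'd': index 3 in ['a', 'b', 'c', 'd', 'e'] -> ['d', 'a', 'b', 'c', 'e']
'e': index 4 in ['d', 'a', 'b', 'c', 'e'] -> ['e', 'd', 'a', 'b', 'c']
'a': index 2 in ['e', 'd', 'a', 'b', 'c'] -> ['a', 'e', 'd', 'b', 'c']
'b': index 3 in ['a', 'e', 'd', 'b', 'c'] -> ['b', 'a', 'e', 'd', 'c']


Output: [2, 2, 2, 0, 0, 0, 3, 4, 2, 3]


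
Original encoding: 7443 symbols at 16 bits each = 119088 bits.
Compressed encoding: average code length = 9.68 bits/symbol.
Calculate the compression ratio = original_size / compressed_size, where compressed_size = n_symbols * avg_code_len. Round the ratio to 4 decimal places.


original_size = n_symbols * orig_bits = 7443 * 16 = 119088 bits
compressed_size = n_symbols * avg_code_len = 7443 * 9.68 = 72048.24 bits
ratio = original_size / compressed_size = 119088 / 72048.24 = 1.6529

Compression ratio = 1.6529


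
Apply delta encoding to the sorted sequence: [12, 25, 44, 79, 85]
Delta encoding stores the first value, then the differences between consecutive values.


First value: 12
Deltas:
  25 - 12 = 13
  44 - 25 = 19
  79 - 44 = 35
  85 - 79 = 6


Delta encoded: [12, 13, 19, 35, 6]


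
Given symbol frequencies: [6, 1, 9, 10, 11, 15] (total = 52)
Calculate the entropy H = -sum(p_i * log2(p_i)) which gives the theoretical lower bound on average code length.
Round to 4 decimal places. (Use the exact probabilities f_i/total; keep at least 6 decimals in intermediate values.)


Per-symbol terms -p_i * log2(p_i) with p_i = f_i/52:
  p = 6/52 = 0.115385: log2(p) = -3.115477, -p*log2(p) = 0.359478
  p = 1/52 = 0.019231: log2(p) = -5.700440, -p*log2(p) = 0.109624
  p = 9/52 = 0.173077: log2(p) = -2.530515, -p*log2(p) = 0.437974
  p = 10/52 = 0.192308: log2(p) = -2.378512, -p*log2(p) = 0.457406
  p = 11/52 = 0.211538: log2(p) = -2.241008, -p*log2(p) = 0.474059
  p = 15/52 = 0.288462: log2(p) = -1.793549, -p*log2(p) = 0.517370
H = 0.359478 + 0.109624 + 0.437974 + 0.457406 + 0.474059 + 0.517370 = 2.355911

H = 2.3559 bits/symbol


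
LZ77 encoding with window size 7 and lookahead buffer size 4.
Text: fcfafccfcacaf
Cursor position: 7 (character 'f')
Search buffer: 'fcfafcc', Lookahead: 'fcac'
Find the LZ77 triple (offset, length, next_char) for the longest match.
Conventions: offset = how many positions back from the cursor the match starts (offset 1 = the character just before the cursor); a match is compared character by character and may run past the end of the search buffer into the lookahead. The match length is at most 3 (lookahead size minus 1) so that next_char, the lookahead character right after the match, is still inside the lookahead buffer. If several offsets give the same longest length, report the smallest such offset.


Try each offset into the search buffer:
  offset=1 (pos 6, char 'c'): match length 0
  offset=2 (pos 5, char 'c'): match length 0
  offset=3 (pos 4, char 'f'): match length 2
  offset=4 (pos 3, char 'a'): match length 0
  offset=5 (pos 2, char 'f'): match length 1
  offset=6 (pos 1, char 'c'): match length 0
  offset=7 (pos 0, char 'f'): match length 2
Longest match has length 2, found at offsets 3, 7; take the smallest, offset 3.
next_char = character at position 7 + 2 = 9 -> 'a'

Best match: offset=3, length=2 (matching 'fc' starting at position 4)
LZ77 triple: (3, 2, 'a')


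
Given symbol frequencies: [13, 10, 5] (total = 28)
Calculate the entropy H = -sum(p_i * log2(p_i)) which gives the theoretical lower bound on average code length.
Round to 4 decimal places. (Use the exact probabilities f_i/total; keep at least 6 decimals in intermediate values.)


Per-symbol terms -p_i * log2(p_i) with p_i = f_i/28:
  p = 13/28 = 0.464286: log2(p) = -1.106915, -p*log2(p) = 0.513925
  p = 10/28 = 0.357143: log2(p) = -1.485427, -p*log2(p) = 0.530510
  p = 5/28 = 0.178571: log2(p) = -2.485427, -p*log2(p) = 0.443826
H = 0.513925 + 0.530510 + 0.443826 = 1.488261

H = 1.4883 bits/symbol


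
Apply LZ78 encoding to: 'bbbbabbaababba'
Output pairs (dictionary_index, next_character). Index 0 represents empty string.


LZ78 encoding steps:
Dictionary: {0: ''}
Step 1: w='' (idx 0), next='b' -> output (0, 'b'), add 'b' as idx 1
Step 2: w='b' (idx 1), next='b' -> output (1, 'b'), add 'bb' as idx 2
Step 3: w='b' (idx 1), next='a' -> output (1, 'a'), add 'ba' as idx 3
Step 4: w='bb' (idx 2), next='a' -> output (2, 'a'), add 'bba' as idx 4
Step 5: w='' (idx 0), next='a' -> output (0, 'a'), add 'a' as idx 5
Step 6: w='ba' (idx 3), next='b' -> output (3, 'b'), add 'bab' as idx 6
Step 7: w='ba' (idx 3), end of input -> output (3, '')


Encoded: [(0, 'b'), (1, 'b'), (1, 'a'), (2, 'a'), (0, 'a'), (3, 'b'), (3, '')]


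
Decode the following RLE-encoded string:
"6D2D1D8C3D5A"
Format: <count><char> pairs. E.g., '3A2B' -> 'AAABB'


Expanding each <count><char> pair:
  6D -> 'DDDDDD'
  2D -> 'DD'
  1D -> 'D'
  8C -> 'CCCCCCCC'
  3D -> 'DDD'
  5A -> 'AAAAA'

Decoded = DDDDDDDDDCCCCCCCCDDDAAAAA


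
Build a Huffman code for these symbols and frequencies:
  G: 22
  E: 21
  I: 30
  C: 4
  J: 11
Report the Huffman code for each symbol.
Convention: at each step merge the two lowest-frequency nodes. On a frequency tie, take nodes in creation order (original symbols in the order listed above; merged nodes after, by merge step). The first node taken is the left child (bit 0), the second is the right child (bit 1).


Huffman tree construction:
Step 1: Merge C(4) + J(11) = 15
Step 2: Merge (C+J)(15) + E(21) = 36
Step 3: Merge G(22) + I(30) = 52
Step 4: Merge ((C+J)+E)(36) + (G+I)(52) = 88
Read each symbol's code off the tree from the root (left child = 0, right child = 1).

Codes:
  G: 10 (length 2)
  E: 01 (length 2)
  I: 11 (length 2)
  C: 000 (length 3)
  J: 001 (length 3)
Average code length: 191/88 = 2.1705 bits/symbol


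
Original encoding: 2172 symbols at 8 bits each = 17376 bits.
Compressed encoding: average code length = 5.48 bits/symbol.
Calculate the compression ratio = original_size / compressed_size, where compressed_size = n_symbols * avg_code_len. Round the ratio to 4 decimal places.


original_size = n_symbols * orig_bits = 2172 * 8 = 17376 bits
compressed_size = n_symbols * avg_code_len = 2172 * 5.48 = 11902.56 bits
ratio = original_size / compressed_size = 17376 / 11902.56 = 1.4599

Compression ratio = 1.4599


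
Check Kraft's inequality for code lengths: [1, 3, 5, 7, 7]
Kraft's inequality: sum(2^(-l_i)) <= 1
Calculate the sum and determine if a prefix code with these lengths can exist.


Sum = 2^(-1) + 2^(-3) + 2^(-5) + 2^(-7) + 2^(-7)
    = 0.5 + 0.125 + 0.03125 + 0.0078125 + 0.0078125
    = 86/128 = 0.671875
Since 0.671875 <= 1, Kraft's inequality IS satisfied.
A prefix code with these lengths CAN exist.

Kraft sum = 0.671875. Satisfied.


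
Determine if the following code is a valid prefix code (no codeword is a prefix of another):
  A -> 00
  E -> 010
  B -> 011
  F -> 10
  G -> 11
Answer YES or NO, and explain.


Checking each pair (does one codeword prefix another?):
  A='00' vs E='010': no prefix
  A='00' vs B='011': no prefix
  A='00' vs F='10': no prefix
  A='00' vs G='11': no prefix
  E='010' vs A='00': no prefix
  E='010' vs B='011': no prefix
  E='010' vs F='10': no prefix
  E='010' vs G='11': no prefix
  B='011' vs A='00': no prefix
  B='011' vs E='010': no prefix
  B='011' vs F='10': no prefix
  B='011' vs G='11': no prefix
  F='10' vs A='00': no prefix
  F='10' vs E='010': no prefix
  F='10' vs B='011': no prefix
  F='10' vs G='11': no prefix
  G='11' vs A='00': no prefix
  G='11' vs E='010': no prefix
  G='11' vs B='011': no prefix
  G='11' vs F='10': no prefix
No violation found over all pairs.

YES -- this is a valid prefix code. No codeword is a prefix of any other codeword.


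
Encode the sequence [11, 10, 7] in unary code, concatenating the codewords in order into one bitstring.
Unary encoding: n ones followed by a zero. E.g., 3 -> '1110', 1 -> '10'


Encode each number as n ones followed by a terminating 0:
  11 -> 111111111110 (12 bits)
  10 -> 11111111110 (11 bits)
  7 -> 11111110 (8 bits)
Total length = 12 + 11 + 8 = 31 bits.

Unary([11, 10, 7]) = 1111111111101111111111011111110 (31 bits)


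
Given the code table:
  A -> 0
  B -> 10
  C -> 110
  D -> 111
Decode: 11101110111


Decoding:
111 -> D
0 -> A
111 -> D
0 -> A
111 -> D


Result: DADAD


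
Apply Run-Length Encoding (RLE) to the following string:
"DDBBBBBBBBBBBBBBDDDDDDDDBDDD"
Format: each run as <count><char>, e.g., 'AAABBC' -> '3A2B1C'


Scanning runs left to right:
  i=0: run of 'D' x 2 -> '2D'
  i=2: run of 'B' x 14 -> '14B'
  i=16: run of 'D' x 8 -> '8D'
  i=24: run of 'B' x 1 -> '1B'
  i=25: run of 'D' x 3 -> '3D'

RLE = 2D14B8D1B3D


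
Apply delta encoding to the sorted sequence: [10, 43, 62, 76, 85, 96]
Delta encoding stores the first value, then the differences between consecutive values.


First value: 10
Deltas:
  43 - 10 = 33
  62 - 43 = 19
  76 - 62 = 14
  85 - 76 = 9
  96 - 85 = 11


Delta encoded: [10, 33, 19, 14, 9, 11]


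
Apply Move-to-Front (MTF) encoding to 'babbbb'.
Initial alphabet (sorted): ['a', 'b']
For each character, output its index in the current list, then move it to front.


MTF encoding:
'b': index 1 in ['a', 'b'] -> ['b', 'a']
'a': index 1 in ['b', 'a'] -> ['a', 'b']
'b': index 1 in ['a', 'b'] -> ['b', 'a']
'b': index 0 in ['b', 'a'] -> ['b', 'a']
'b': index 0 in ['b', 'a'] -> ['b', 'a']
'b': index 0 in ['b', 'a'] -> ['b', 'a']


Output: [1, 1, 1, 0, 0, 0]


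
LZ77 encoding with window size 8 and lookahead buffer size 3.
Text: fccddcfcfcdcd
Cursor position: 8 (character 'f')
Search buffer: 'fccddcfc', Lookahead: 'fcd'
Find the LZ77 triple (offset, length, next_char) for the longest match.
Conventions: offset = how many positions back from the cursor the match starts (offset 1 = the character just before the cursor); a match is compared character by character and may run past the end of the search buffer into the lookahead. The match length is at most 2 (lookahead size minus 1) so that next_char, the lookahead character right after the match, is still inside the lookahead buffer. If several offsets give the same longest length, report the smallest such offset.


Try each offset into the search buffer:
  offset=1 (pos 7, char 'c'): match length 0
  offset=2 (pos 6, char 'f'): match length 2
  offset=3 (pos 5, char 'c'): match length 0
  offset=4 (pos 4, char 'd'): match length 0
  offset=5 (pos 3, char 'd'): match length 0
  offset=6 (pos 2, char 'c'): match length 0
  offset=7 (pos 1, char 'c'): match length 0
  offset=8 (pos 0, char 'f'): match length 2
Longest match has length 2, found at offsets 2, 8; take the smallest, offset 2.
next_char = character at position 8 + 2 = 10 -> 'd'

Best match: offset=2, length=2 (matching 'fc' starting at position 6)
LZ77 triple: (2, 2, 'd')


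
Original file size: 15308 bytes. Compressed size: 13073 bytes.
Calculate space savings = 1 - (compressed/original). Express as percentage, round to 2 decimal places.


ratio = compressed/original = 13073/15308 = 0.853998
savings = 1 - ratio = 1 - 0.853998 = 0.146002
as a percentage: 0.146002 * 100 = 14.6%

Space savings = 1 - 13073/15308 = 14.6%


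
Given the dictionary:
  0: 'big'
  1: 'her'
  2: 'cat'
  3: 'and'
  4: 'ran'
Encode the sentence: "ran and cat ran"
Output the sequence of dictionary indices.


Look up each word in the dictionary:
  'ran' -> 4
  'and' -> 3
  'cat' -> 2
  'ran' -> 4

Encoded: [4, 3, 2, 4]


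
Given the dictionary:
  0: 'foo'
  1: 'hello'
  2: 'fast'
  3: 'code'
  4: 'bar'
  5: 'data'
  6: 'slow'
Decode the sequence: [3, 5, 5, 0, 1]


Look up each index in the dictionary:
  3 -> 'code'
  5 -> 'data'
  5 -> 'data'
  0 -> 'foo'
  1 -> 'hello'

Decoded: "code data data foo hello"


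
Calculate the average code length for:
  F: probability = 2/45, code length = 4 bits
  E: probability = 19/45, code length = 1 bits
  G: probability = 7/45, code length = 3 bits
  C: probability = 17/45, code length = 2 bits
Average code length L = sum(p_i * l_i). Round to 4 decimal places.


Weighted contributions p_i * l_i:
  F: (2/45) * 4 = 8/45
  E: (19/45) * 1 = 19/45
  G: (7/45) * 3 = 21/45
  C: (17/45) * 2 = 34/45
Sum = (8 + 19 + 21 + 34)/45 = 82/45

L = 82/45 = 1.8222 bits/symbol


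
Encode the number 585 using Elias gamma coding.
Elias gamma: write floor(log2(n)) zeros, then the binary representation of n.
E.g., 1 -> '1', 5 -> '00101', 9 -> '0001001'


num_bits = floor(log2(585)) + 1 = 10
leading_zeros = num_bits - 1 = 9
binary(585) = 1001001001

Elias gamma(585) = '000000000' + '1001001001' = 0000000001001001001 (19 bits)


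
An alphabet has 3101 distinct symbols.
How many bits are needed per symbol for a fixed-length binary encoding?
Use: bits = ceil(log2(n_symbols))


log2(3101) = 11.5985
Bracket: 2^11 = 2048 < 3101 <= 2^12 = 4096
So ceil(log2(3101)) = 12

bits = ceil(log2(3101)) = ceil(11.5985) = 12 bits


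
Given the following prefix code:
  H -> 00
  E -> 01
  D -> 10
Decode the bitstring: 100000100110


Decoding step by step:
Bits 10 -> D
Bits 00 -> H
Bits 00 -> H
Bits 10 -> D
Bits 01 -> E
Bits 10 -> D


Decoded message: DHHDED


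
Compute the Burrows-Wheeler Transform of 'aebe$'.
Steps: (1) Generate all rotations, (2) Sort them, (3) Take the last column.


Rotations (sorted):
  0: $aebe -> last char: e
  1: aebe$ -> last char: $
  2: be$ae -> last char: e
  3: e$aeb -> last char: b
  4: ebe$a -> last char: a


BWT = e$eba


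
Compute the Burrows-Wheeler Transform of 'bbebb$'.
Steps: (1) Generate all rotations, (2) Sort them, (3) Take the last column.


Rotations (sorted):
  0: $bbebb -> last char: b
  1: b$bbeb -> last char: b
  2: bb$bbe -> last char: e
  3: bbebb$ -> last char: $
  4: bebb$b -> last char: b
  5: ebb$bb -> last char: b


BWT = bbe$bb


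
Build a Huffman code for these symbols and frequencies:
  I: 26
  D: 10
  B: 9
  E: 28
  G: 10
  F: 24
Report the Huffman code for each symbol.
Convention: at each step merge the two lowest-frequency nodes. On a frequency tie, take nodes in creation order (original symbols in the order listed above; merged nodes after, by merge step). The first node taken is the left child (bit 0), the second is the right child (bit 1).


Huffman tree construction:
Step 1: Merge B(9) + D(10) = 19
Step 2: Merge G(10) + (B+D)(19) = 29
Step 3: Merge F(24) + I(26) = 50
Step 4: Merge E(28) + (G+(B+D))(29) = 57
Step 5: Merge (F+I)(50) + (E+(G+(B+D)))(57) = 107
Read each symbol's code off the tree from the root (left child = 0, right child = 1).

Codes:
  I: 01 (length 2)
  D: 1111 (length 4)
  B: 1110 (length 4)
  E: 10 (length 2)
  G: 110 (length 3)
  F: 00 (length 2)
Average code length: 262/107 = 2.4486 bits/symbol


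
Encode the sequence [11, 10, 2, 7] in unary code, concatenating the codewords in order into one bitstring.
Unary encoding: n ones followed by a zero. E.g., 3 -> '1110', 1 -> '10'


Encode each number as n ones followed by a terminating 0:
  11 -> 111111111110 (12 bits)
  10 -> 11111111110 (11 bits)
  2 -> 110 (3 bits)
  7 -> 11111110 (8 bits)
Total length = 12 + 11 + 3 + 8 = 34 bits.

Unary([11, 10, 2, 7]) = 1111111111101111111111011011111110 (34 bits)


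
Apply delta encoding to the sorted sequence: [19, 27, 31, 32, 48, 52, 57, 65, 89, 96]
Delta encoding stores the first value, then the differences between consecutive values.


First value: 19
Deltas:
  27 - 19 = 8
  31 - 27 = 4
  32 - 31 = 1
  48 - 32 = 16
  52 - 48 = 4
  57 - 52 = 5
  65 - 57 = 8
  89 - 65 = 24
  96 - 89 = 7


Delta encoded: [19, 8, 4, 1, 16, 4, 5, 8, 24, 7]


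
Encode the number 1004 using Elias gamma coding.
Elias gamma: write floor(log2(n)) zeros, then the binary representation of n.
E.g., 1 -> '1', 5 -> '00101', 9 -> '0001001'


num_bits = floor(log2(1004)) + 1 = 10
leading_zeros = num_bits - 1 = 9
binary(1004) = 1111101100

Elias gamma(1004) = '000000000' + '1111101100' = 0000000001111101100 (19 bits)


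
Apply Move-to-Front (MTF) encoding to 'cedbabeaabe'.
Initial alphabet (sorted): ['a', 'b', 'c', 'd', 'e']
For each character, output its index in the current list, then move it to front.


MTF encoding:
'c': index 2 in ['a', 'b', 'c', 'd', 'e'] -> ['c', 'a', 'b', 'd', 'e']
'e': index 4 in ['c', 'a', 'b', 'd', 'e'] -> ['e', 'c', 'a', 'b', 'd']
'd': index 4 in ['e', 'c', 'a', 'b', 'd'] -> ['d', 'e', 'c', 'a', 'b']
'b': index 4 in ['d', 'e', 'c', 'a', 'b'] -> ['b', 'd', 'e', 'c', 'a']
'a': index 4 in ['b', 'd', 'e', 'c', 'a'] -> ['a', 'b', 'd', 'e', 'c']
'b': index 1 in ['a', 'b', 'd', 'e', 'c'] -> ['b', 'a', 'd', 'e', 'c']
'e': index 3 in ['b', 'a', 'd', 'e', 'c'] -> ['e', 'b', 'a', 'd', 'c']
'a': index 2 in ['e', 'b', 'a', 'd', 'c'] -> ['a', 'e', 'b', 'd', 'c']
'a': index 0 in ['a', 'e', 'b', 'd', 'c'] -> ['a', 'e', 'b', 'd', 'c']
'b': index 2 in ['a', 'e', 'b', 'd', 'c'] -> ['b', 'a', 'e', 'd', 'c']
'e': index 2 in ['b', 'a', 'e', 'd', 'c'] -> ['e', 'b', 'a', 'd', 'c']


Output: [2, 4, 4, 4, 4, 1, 3, 2, 0, 2, 2]


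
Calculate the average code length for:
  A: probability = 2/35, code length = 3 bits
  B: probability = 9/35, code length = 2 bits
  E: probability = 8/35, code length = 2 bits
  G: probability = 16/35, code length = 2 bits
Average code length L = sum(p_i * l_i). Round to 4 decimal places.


Weighted contributions p_i * l_i:
  A: (2/35) * 3 = 6/35
  B: (9/35) * 2 = 18/35
  E: (8/35) * 2 = 16/35
  G: (16/35) * 2 = 32/35
Sum = (6 + 18 + 16 + 32)/35 = 72/35

L = 72/35 = 2.0571 bits/symbol


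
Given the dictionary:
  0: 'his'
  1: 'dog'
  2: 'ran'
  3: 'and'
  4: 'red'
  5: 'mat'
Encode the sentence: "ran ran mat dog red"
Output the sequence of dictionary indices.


Look up each word in the dictionary:
  'ran' -> 2
  'ran' -> 2
  'mat' -> 5
  'dog' -> 1
  'red' -> 4

Encoded: [2, 2, 5, 1, 4]


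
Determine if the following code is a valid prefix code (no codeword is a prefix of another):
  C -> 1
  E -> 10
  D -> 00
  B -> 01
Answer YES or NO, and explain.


Checking each pair (does one codeword prefix another?):
  C='1' vs E='10': prefix -- VIOLATION

NO -- this is NOT a valid prefix code. C (1) is a prefix of E (10).


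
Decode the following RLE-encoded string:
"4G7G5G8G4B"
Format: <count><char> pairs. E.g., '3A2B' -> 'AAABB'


Expanding each <count><char> pair:
  4G -> 'GGGG'
  7G -> 'GGGGGGG'
  5G -> 'GGGGG'
  8G -> 'GGGGGGGG'
  4B -> 'BBBB'

Decoded = GGGGGGGGGGGGGGGGGGGGGGGGBBBB


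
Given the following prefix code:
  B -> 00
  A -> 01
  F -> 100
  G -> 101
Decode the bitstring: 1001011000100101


Decoding step by step:
Bits 100 -> F
Bits 101 -> G
Bits 100 -> F
Bits 01 -> A
Bits 00 -> B
Bits 101 -> G


Decoded message: FGFABG


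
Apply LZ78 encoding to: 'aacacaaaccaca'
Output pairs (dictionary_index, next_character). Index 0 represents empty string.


LZ78 encoding steps:
Dictionary: {0: ''}
Step 1: w='' (idx 0), next='a' -> output (0, 'a'), add 'a' as idx 1
Step 2: w='a' (idx 1), next='c' -> output (1, 'c'), add 'ac' as idx 2
Step 3: w='ac' (idx 2), next='a' -> output (2, 'a'), add 'aca' as idx 3
Step 4: w='a' (idx 1), next='a' -> output (1, 'a'), add 'aa' as idx 4
Step 5: w='' (idx 0), next='c' -> output (0, 'c'), add 'c' as idx 5
Step 6: w='c' (idx 5), next='a' -> output (5, 'a'), add 'ca' as idx 6
Step 7: w='ca' (idx 6), end of input -> output (6, '')


Encoded: [(0, 'a'), (1, 'c'), (2, 'a'), (1, 'a'), (0, 'c'), (5, 'a'), (6, '')]


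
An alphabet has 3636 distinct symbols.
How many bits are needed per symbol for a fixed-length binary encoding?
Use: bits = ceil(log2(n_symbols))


log2(3636) = 11.8281
Bracket: 2^11 = 2048 < 3636 <= 2^12 = 4096
So ceil(log2(3636)) = 12

bits = ceil(log2(3636)) = ceil(11.8281) = 12 bits


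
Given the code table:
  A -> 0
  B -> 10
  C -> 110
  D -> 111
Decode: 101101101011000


Decoding:
10 -> B
110 -> C
110 -> C
10 -> B
110 -> C
0 -> A
0 -> A


Result: BCCBCAA


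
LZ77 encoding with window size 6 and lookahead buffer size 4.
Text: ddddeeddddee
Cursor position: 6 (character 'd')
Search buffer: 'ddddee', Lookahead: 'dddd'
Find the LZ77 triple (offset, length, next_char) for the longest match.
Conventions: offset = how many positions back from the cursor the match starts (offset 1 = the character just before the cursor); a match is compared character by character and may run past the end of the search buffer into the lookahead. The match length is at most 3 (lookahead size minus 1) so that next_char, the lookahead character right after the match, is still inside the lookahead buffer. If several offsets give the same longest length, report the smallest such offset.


Try each offset into the search buffer:
  offset=1 (pos 5, char 'e'): match length 0
  offset=2 (pos 4, char 'e'): match length 0
  offset=3 (pos 3, char 'd'): match length 1
  offset=4 (pos 2, char 'd'): match length 2
  offset=5 (pos 1, char 'd'): match length 3
  offset=6 (pos 0, char 'd'): match length 3
Longest match has length 3, found at offsets 5, 6; take the smallest, offset 5.
next_char = character at position 6 + 3 = 9 -> 'd'

Best match: offset=5, length=3 (matching 'ddd' starting at position 1)
LZ77 triple: (5, 3, 'd')


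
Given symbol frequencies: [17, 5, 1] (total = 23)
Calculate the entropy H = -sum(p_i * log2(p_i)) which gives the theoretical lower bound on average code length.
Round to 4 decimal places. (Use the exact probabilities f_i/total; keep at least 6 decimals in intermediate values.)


Per-symbol terms -p_i * log2(p_i) with p_i = f_i/23:
  p = 17/23 = 0.739130: log2(p) = -0.436099, -p*log2(p) = 0.322334
  p = 5/23 = 0.217391: log2(p) = -2.201634, -p*log2(p) = 0.478616
  p = 1/23 = 0.043478: log2(p) = -4.523562, -p*log2(p) = 0.196677
H = 0.322334 + 0.478616 + 0.196677 = 0.997627

H = 0.9976 bits/symbol


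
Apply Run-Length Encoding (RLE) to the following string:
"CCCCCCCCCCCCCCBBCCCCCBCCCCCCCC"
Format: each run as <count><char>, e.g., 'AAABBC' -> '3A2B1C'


Scanning runs left to right:
  i=0: run of 'C' x 14 -> '14C'
  i=14: run of 'B' x 2 -> '2B'
  i=16: run of 'C' x 5 -> '5C'
  i=21: run of 'B' x 1 -> '1B'
  i=22: run of 'C' x 8 -> '8C'

RLE = 14C2B5C1B8C


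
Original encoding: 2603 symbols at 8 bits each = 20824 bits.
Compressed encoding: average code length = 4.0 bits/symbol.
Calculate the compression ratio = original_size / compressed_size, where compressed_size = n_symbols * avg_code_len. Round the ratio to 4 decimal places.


original_size = n_symbols * orig_bits = 2603 * 8 = 20824 bits
compressed_size = n_symbols * avg_code_len = 2603 * 4.0 = 10412.0 bits
ratio = original_size / compressed_size = 20824 / 10412.0 = 2.0

Compression ratio = 2.0


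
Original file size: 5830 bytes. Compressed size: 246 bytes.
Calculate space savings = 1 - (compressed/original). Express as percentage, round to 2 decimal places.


ratio = compressed/original = 246/5830 = 0.042196
savings = 1 - ratio = 1 - 0.042196 = 0.957804
as a percentage: 0.957804 * 100 = 95.78%

Space savings = 1 - 246/5830 = 95.78%


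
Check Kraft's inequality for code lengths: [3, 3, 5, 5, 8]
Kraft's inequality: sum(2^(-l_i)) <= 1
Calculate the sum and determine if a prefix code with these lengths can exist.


Sum = 2^(-3) + 2^(-3) + 2^(-5) + 2^(-5) + 2^(-8)
    = 0.125 + 0.125 + 0.03125 + 0.03125 + 0.00390625
    = 81/256 = 0.31640625
Since 0.31640625 <= 1, Kraft's inequality IS satisfied.
A prefix code with these lengths CAN exist.

Kraft sum = 0.31640625. Satisfied.


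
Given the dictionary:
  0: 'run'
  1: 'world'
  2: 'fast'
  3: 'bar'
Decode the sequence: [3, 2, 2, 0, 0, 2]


Look up each index in the dictionary:
  3 -> 'bar'
  2 -> 'fast'
  2 -> 'fast'
  0 -> 'run'
  0 -> 'run'
  2 -> 'fast'

Decoded: "bar fast fast run run fast"


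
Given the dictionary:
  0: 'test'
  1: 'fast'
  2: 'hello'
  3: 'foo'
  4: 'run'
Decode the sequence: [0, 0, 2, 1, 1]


Look up each index in the dictionary:
  0 -> 'test'
  0 -> 'test'
  2 -> 'hello'
  1 -> 'fast'
  1 -> 'fast'

Decoded: "test test hello fast fast"


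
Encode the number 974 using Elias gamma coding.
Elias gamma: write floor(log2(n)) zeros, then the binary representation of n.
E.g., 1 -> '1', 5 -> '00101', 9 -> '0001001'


num_bits = floor(log2(974)) + 1 = 10
leading_zeros = num_bits - 1 = 9
binary(974) = 1111001110

Elias gamma(974) = '000000000' + '1111001110' = 0000000001111001110 (19 bits)


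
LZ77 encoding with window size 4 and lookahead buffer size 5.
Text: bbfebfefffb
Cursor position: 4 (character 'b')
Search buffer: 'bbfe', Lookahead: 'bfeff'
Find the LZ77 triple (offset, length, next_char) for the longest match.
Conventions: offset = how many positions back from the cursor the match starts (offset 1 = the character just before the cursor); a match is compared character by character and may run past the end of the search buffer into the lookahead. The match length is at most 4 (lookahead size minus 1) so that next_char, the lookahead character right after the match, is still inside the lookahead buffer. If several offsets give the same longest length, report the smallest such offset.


Try each offset into the search buffer:
  offset=1 (pos 3, char 'e'): match length 0
  offset=2 (pos 2, char 'f'): match length 0
  offset=3 (pos 1, char 'b'): match length 3
  offset=4 (pos 0, char 'b'): match length 1
Longest match has length 3 at offset 3.
next_char = character at position 4 + 3 = 7 -> 'f'

Best match: offset=3, length=3 (matching 'bfe' starting at position 1)
LZ77 triple: (3, 3, 'f')


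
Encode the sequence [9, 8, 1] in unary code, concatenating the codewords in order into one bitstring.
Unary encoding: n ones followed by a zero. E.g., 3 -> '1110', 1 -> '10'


Encode each number as n ones followed by a terminating 0:
  9 -> 1111111110 (10 bits)
  8 -> 111111110 (9 bits)
  1 -> 10 (2 bits)
Total length = 10 + 9 + 2 = 21 bits.

Unary([9, 8, 1]) = 111111111011111111010 (21 bits)


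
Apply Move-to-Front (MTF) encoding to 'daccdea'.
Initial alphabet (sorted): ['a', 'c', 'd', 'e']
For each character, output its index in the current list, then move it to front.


MTF encoding:
'd': index 2 in ['a', 'c', 'd', 'e'] -> ['d', 'a', 'c', 'e']
'a': index 1 in ['d', 'a', 'c', 'e'] -> ['a', 'd', 'c', 'e']
'c': index 2 in ['a', 'd', 'c', 'e'] -> ['c', 'a', 'd', 'e']
'c': index 0 in ['c', 'a', 'd', 'e'] -> ['c', 'a', 'd', 'e']
'd': index 2 in ['c', 'a', 'd', 'e'] -> ['d', 'c', 'a', 'e']
'e': index 3 in ['d', 'c', 'a', 'e'] -> ['e', 'd', 'c', 'a']
'a': index 3 in ['e', 'd', 'c', 'a'] -> ['a', 'e', 'd', 'c']


Output: [2, 1, 2, 0, 2, 3, 3]


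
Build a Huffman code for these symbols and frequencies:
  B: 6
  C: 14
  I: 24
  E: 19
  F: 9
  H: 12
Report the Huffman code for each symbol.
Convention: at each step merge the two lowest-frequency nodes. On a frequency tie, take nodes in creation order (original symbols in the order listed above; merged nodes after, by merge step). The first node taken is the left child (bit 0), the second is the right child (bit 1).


Huffman tree construction:
Step 1: Merge B(6) + F(9) = 15
Step 2: Merge H(12) + C(14) = 26
Step 3: Merge (B+F)(15) + E(19) = 34
Step 4: Merge I(24) + (H+C)(26) = 50
Step 5: Merge ((B+F)+E)(34) + (I+(H+C))(50) = 84
Read each symbol's code off the tree from the root (left child = 0, right child = 1).

Codes:
  B: 000 (length 3)
  C: 111 (length 3)
  I: 10 (length 2)
  E: 01 (length 2)
  F: 001 (length 3)
  H: 110 (length 3)
Average code length: 209/84 = 2.4881 bits/symbol


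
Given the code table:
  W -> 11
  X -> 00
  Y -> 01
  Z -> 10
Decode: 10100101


Decoding:
10 -> Z
10 -> Z
01 -> Y
01 -> Y


Result: ZZYY


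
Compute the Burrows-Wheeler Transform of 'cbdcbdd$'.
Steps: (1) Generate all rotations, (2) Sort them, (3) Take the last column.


Rotations (sorted):
  0: $cbdcbdd -> last char: d
  1: bdcbdd$c -> last char: c
  2: bdd$cbdc -> last char: c
  3: cbdcbdd$ -> last char: $
  4: cbdd$cbd -> last char: d
  5: d$cbdcbd -> last char: d
  6: dcbdd$cb -> last char: b
  7: dd$cbdcb -> last char: b


BWT = dcc$ddbb
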